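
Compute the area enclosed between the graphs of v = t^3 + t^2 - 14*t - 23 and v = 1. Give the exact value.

Set the curves equal: t^3 + t^2 - 14*t - 23 = 1, so t^3 + t^2 - 14*t - 24 = 0, which factors as (t - 4)*(t + 2)*(t + 3) = 0. The curves meet at t = -3, -2, 4.
On [-3, -2], v = t^3 + t^2 - 14*t - 23 is on top; that piece has area ∫[-3,-2] (t^3 + t^2 - 14*t - 24) dt = 13/12.
On [-2, 4], v = 1 is on top; that piece has area ∫[-2,4] (-(t^3 + t^2 - 14*t - 24)) dt = 144.
Total enclosed area = 13/12 + 144 = 1741/12.

1741/12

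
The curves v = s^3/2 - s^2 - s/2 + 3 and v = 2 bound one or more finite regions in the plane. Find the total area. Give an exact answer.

37/24

Set the curves equal: s^3/2 - s^2 - s/2 + 3 = 2, so s^3/2 - s^2 - s/2 + 1 = 0, which factors as (s - 2)*(s - 1)*(s + 1)/2 = 0. The curves meet at s = -1, 1, 2.
On [-1, 1], v = s^3/2 - s^2 - s/2 + 3 is on top; that piece has area ∫[-1,1] (s^3/2 - s^2 - s/2 + 1) ds = 4/3.
On [1, 2], v = 2 is on top; that piece has area ∫[1,2] (-(s^3/2 - s^2 - s/2 + 1)) ds = 5/24.
Total enclosed area = 4/3 + 5/24 = 37/24.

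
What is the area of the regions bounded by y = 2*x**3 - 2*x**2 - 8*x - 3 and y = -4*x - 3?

37/6

Set the curves equal: 2*x**3 - 2*x**2 - 8*x - 3 = -4*x - 3, so 2*x**3 - 2*x**2 - 4*x = 0, which factors as 2*x*(x - 2)*(x + 1) = 0. The curves meet at x = -1, 0, 2.
On [-1, 0], y = 2*x**3 - 2*x**2 - 8*x - 3 is on top; that piece has area ∫[-1,0] (2*x**3 - 2*x**2 - 4*x) dx = 5/6.
On [0, 2], y = -4*x - 3 is on top; that piece has area ∫[0,2] (-(2*x**3 - 2*x**2 - 4*x)) dx = 16/3.
Total enclosed area = 5/6 + 16/3 = 37/6.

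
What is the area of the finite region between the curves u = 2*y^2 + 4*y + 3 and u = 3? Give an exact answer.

Both boundary curves give u as a function of y, so integrate with respect to y. Setting them equal: 2*y^2 + 4*y = 0, i.e. 2*y*(y + 2) = 0, so they meet at y = -2, 0.
For y in [-2, 0], u = 2*y^2 + 4*y + 3 is on the left; area = ∫[-2,0] (-(2*y^2 + 4*y)) dy = 8/3.

8/3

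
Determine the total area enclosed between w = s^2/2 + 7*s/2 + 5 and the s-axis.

The curve meets the s-axis where s^2/2 + 7*s/2 + 5 = 0, i.e. (s + 2)*(s + 5)/2 = 0, at s = -5, -2.
On [-5, -2] the curve lies below the axis; ∫[-5,-2] (s^2/2 + 7*s/2 + 5) ds = -9/4, giving area 9/4.

9/4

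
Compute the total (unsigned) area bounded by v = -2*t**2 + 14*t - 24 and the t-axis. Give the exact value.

The curve meets the t-axis where -2*t**2 + 14*t - 24 = 0, i.e. -2*(t - 4)*(t - 3) = 0, at t = 3, 4.
On [3, 4] the curve lies above the axis; ∫[3,4] (-2*t**2 + 14*t - 24) dt = 1/3, giving area 1/3.

1/3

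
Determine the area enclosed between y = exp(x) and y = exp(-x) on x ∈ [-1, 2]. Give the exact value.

-4 + exp(-2) + exp(-1) + exp(1) + exp(2)

The difference (exp(x)) - (exp(-x)) = exp(x) - exp(-x) changes sign at x = 0 inside [-1, 2], so split the integral there.
∫[-1,0] (exp(x) - exp(-x)) dx = -exp(1) - exp(-1) + 2; the area of that piece is -2 + exp(-1) + exp(1).
∫[0,2] (exp(x) - exp(-x)) dx = -2 + exp(-2) + exp(2).
Total area = (-2 + exp(-1) + exp(1)) + (-2 + exp(-2) + exp(2)) = -4 + exp(-2) + exp(-1) + exp(1) + exp(2).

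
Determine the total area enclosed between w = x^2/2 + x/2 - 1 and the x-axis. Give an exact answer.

The curve meets the x-axis where x^2/2 + x/2 - 1 = 0, i.e. (x - 1)*(x + 2)/2 = 0, at x = -2, 1.
On [-2, 1] the curve lies below the axis; ∫[-2,1] (x^2/2 + x/2 - 1) dx = -9/4, giving area 9/4.

9/4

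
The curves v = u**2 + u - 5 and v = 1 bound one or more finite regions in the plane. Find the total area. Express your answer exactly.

Set the curves equal: u**2 + u - 5 = 1, so u**2 + u - 6 = 0, which factors as (u - 2)*(u + 3) = 0. The curves meet at u = -3, 2.
On [-3, 2], v = 1 is on top; that piece has area ∫[-3,2] (-(u**2 + u - 6)) du = 125/6.

125/6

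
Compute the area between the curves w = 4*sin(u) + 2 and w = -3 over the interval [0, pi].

On [0, pi], (4*sin(u) + 2) - (-3) = 4*sin(u) + 5 is ≥ 0 throughout, so the area is a single integral of |4*sin(u) + 5|.
∫[0,pi] (4*sin(u) + 5) du = 8 + 5*pi.

8 + 5*pi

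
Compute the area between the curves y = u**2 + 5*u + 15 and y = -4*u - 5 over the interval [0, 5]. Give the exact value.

1525/6

On [0, 5], (u**2 + 5*u + 15) - (-4*u - 5) = u**2 + 9*u + 20 is ≥ 0 throughout, so the area is a single integral of |u**2 + 9*u + 20|.
∫[0,5] (u**2 + 9*u + 20) du = 1525/6.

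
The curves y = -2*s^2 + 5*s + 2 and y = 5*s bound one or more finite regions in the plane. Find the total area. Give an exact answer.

Set the curves equal: -2*s^2 + 5*s + 2 = 5*s, so -2*s^2 + 2 = 0, which factors as -2*(s - 1)*(s + 1) = 0. The curves meet at s = -1, 1.
On [-1, 1], y = -2*s^2 + 5*s + 2 is on top; that piece has area ∫[-1,1] (-2*s^2 + 2) ds = 8/3.

8/3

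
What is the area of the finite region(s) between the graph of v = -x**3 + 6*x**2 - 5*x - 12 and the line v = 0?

131/4

The curve meets the x-axis where -x**3 + 6*x**2 - 5*x - 12 = 0, i.e. -(x - 4)*(x - 3)*(x + 1) = 0, at x = -1, 3, 4.
On [-1, 3] the curve lies below the axis; ∫[-1,3] (-x**3 + 6*x**2 - 5*x - 12) dx = -32, giving area 32.
On [3, 4] the curve lies above the axis; ∫[3,4] (-x**3 + 6*x**2 - 5*x - 12) dx = 3/4, giving area 3/4.
Total area = 32 + 3/4 = 131/4.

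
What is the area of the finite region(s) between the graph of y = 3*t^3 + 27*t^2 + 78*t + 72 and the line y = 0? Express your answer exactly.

3/2

The curve meets the t-axis where 3*t^3 + 27*t^2 + 78*t + 72 = 0, i.e. 3*(t + 2)*(t + 3)*(t + 4) = 0, at t = -4, -3, -2.
On [-4, -3] the curve lies above the axis; ∫[-4,-3] (3*t^3 + 27*t^2 + 78*t + 72) dt = 3/4, giving area 3/4.
On [-3, -2] the curve lies below the axis; ∫[-3,-2] (3*t^3 + 27*t^2 + 78*t + 72) dt = -3/4, giving area 3/4.
Total area = 3/4 + 3/4 = 3/2.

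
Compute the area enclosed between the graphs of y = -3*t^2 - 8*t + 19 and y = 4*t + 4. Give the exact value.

Set the curves equal: -3*t^2 - 8*t + 19 = 4*t + 4, so -3*t^2 - 12*t + 15 = 0, which factors as -3*(t - 1)*(t + 5) = 0. The curves meet at t = -5, 1.
On [-5, 1], y = -3*t^2 - 8*t + 19 is on top; that piece has area ∫[-5,1] (-3*t^2 - 12*t + 15) dt = 108.

108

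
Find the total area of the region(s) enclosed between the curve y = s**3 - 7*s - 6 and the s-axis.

The curve meets the s-axis where s**3 - 7*s - 6 = 0, i.e. (s - 3)*(s + 1)*(s + 2) = 0, at s = -2, -1, 3.
On [-2, -1] the curve lies above the axis; ∫[-2,-1] (s**3 - 7*s - 6) ds = 3/4, giving area 3/4.
On [-1, 3] the curve lies below the axis; ∫[-1,3] (s**3 - 7*s - 6) ds = -32, giving area 32.
Total area = 3/4 + 32 = 131/4.

131/4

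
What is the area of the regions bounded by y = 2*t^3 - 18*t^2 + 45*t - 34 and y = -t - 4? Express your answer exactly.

Set the curves equal: 2*t^3 - 18*t^2 + 45*t - 34 = -t - 4, so 2*t^3 - 18*t^2 + 46*t - 30 = 0, which factors as 2*(t - 5)*(t - 3)*(t - 1) = 0. The curves meet at t = 1, 3, 5.
On [1, 3], y = 2*t^3 - 18*t^2 + 45*t - 34 is on top; that piece has area ∫[1,3] (2*t^3 - 18*t^2 + 46*t - 30) dt = 8.
On [3, 5], y = -t - 4 is on top; that piece has area ∫[3,5] (-(2*t^3 - 18*t^2 + 46*t - 30)) dt = 8.
Total enclosed area = 8 + 8 = 16.

16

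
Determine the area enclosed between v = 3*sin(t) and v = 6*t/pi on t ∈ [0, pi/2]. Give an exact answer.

3 - 3*pi/4

On [0, pi/2], (3*sin(t)) - (6*t/pi) = -6*t/pi + 3*sin(t) is ≥ 0 throughout, so the area is a single integral of |-6*t/pi + 3*sin(t)|.
∫[0,pi/2] (-6*t/pi + 3*sin(t)) dt = 3 - 3*pi/4.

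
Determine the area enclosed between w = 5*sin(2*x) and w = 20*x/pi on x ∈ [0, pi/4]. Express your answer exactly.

On [0, pi/4], (5*sin(2*x)) - (20*x/pi) = -20*x/pi + 5*sin(2*x) is ≥ 0 throughout, so the area is a single integral of |-20*x/pi + 5*sin(2*x)|.
∫[0,pi/4] (-20*x/pi + 5*sin(2*x)) dx = 5/2 - 5*pi/8.

5/2 - 5*pi/8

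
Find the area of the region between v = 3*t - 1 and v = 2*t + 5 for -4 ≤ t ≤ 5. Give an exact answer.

On [-4, 5], (3*t - 1) - (2*t + 5) = t - 6 is ≤ 0 throughout, so the area is a single integral of |t - 6|.
∫[-4,5] (t - 6) dt = -99/2; the area of that piece is 99/2.

99/2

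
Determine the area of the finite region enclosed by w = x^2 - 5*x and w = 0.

125/6

Set the curves equal: x^2 - 5*x = 0, so x^2 - 5*x = 0, which factors as x*(x - 5) = 0. The curves meet at x = 0, 5.
On [0, 5], w = 0 is on top; that piece has area ∫[0,5] (-(x^2 - 5*x)) dx = 125/6.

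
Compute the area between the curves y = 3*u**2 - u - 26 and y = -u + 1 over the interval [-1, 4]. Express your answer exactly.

90

The difference (3*u**2 - u - 26) - (-u + 1) = 3*u**2 - 27 changes sign at u = 3 inside [-1, 4], so split the integral there.
∫[-1,3] (3*u**2 - 27) du = -80; the area of that piece is 80.
∫[3,4] (3*u**2 - 27) du = 10.
Total area = 80 + 10 = 90.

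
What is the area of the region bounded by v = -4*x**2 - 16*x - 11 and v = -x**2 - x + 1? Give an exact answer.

Set the curves equal: -4*x**2 - 16*x - 11 = -x**2 - x + 1, so -3*x**2 - 15*x - 12 = 0, which factors as -3*(x + 1)*(x + 4) = 0. The curves meet at x = -4, -1.
On [-4, -1], v = -4*x**2 - 16*x - 11 is on top; that piece has area ∫[-4,-1] (-3*x**2 - 15*x - 12) dx = 27/2.

27/2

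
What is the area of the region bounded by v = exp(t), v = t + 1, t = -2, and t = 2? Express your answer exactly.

-4 - exp(-2) + exp(2)

On [-2, 2], (exp(t)) - (t + 1) = -t + exp(t) - 1 is ≥ 0 throughout, so the area is a single integral of |-t + exp(t) - 1|.
∫[-2,2] (-t + exp(t) - 1) dt = -4 - exp(-2) + exp(2).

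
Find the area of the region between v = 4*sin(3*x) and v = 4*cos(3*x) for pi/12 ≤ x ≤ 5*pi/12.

On [pi/12, 5*pi/12], (4*sin(3*x)) - (4*cos(3*x)) = 4*sin(3*x) - 4*cos(3*x) is ≥ 0 throughout, so the area is a single integral of |4*sin(3*x) - 4*cos(3*x)|.
∫[pi/12,5*pi/12] (4*sin(3*x) - 4*cos(3*x)) dx = 8*sqrt(2)/3.

8*sqrt(2)/3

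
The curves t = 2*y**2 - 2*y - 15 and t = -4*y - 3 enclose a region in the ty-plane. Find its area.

Both boundary curves give t as a function of y, so integrate with respect to y. Setting them equal: 2*y**2 + 2*y - 12 = 0, i.e. 2*(y - 2)*(y + 3) = 0, so they meet at y = -3, 2.
For y in [-3, 2], t = 2*y**2 - 2*y - 15 is on the left; area = ∫[-3,2] (-(2*y**2 + 2*y - 12)) dy = 125/3.

125/3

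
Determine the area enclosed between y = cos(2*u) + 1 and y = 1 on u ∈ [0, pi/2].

The difference (cos(2*u) + 1) - (1) = cos(2*u) changes sign at u = pi/4 inside [0, pi/2], so split the integral there.
∫[0,pi/4] (cos(2*u)) du = 1/2.
∫[pi/4,pi/2] (cos(2*u)) du = -1/2; the area of that piece is 1/2.
Total area = 1/2 + 1/2 = 1.

1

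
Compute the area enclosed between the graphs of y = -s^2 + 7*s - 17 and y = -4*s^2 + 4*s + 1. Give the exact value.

125/2

Set the curves equal: -s^2 + 7*s - 17 = -4*s^2 + 4*s + 1, so 3*s^2 + 3*s - 18 = 0, which factors as 3*(s - 2)*(s + 3) = 0. The curves meet at s = -3, 2.
On [-3, 2], y = -4*s^2 + 4*s + 1 is on top; that piece has area ∫[-3,2] (-(3*s^2 + 3*s - 18)) ds = 125/2.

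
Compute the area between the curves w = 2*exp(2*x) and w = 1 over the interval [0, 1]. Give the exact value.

On [0, 1], (2*exp(2*x)) - (1) = 2*exp(2*x) - 1 is ≥ 0 throughout, so the area is a single integral of |2*exp(2*x) - 1|.
∫[0,1] (2*exp(2*x) - 1) dx = -2 + exp(2).

-2 + exp(2)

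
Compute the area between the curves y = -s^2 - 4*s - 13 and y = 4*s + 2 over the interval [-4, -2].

2

The difference (-s^2 - 4*s - 13) - (4*s + 2) = -s^2 - 8*s - 15 changes sign at s = -3 inside [-4, -2], so split the integral there.
∫[-4,-3] (-s^2 - 8*s - 15) ds = 2/3.
∫[-3,-2] (-s^2 - 8*s - 15) ds = -4/3; the area of that piece is 4/3.
Total area = 2/3 + 4/3 = 2.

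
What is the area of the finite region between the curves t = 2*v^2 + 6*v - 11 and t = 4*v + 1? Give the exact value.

125/3

Both boundary curves give t as a function of v, so integrate with respect to v. Setting them equal: 2*v^2 + 2*v - 12 = 0, i.e. 2*(v - 2)*(v + 3) = 0, so they meet at v = -3, 2.
For v in [-3, 2], t = 2*v^2 + 6*v - 11 is on the left; area = ∫[-3,2] (-(2*v^2 + 2*v - 12)) dv = 125/3.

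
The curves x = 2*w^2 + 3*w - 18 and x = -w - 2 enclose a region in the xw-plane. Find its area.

72

Both boundary curves give x as a function of w, so integrate with respect to w. Setting them equal: 2*w^2 + 4*w - 16 = 0, i.e. 2*(w - 2)*(w + 4) = 0, so they meet at w = -4, 2.
For w in [-4, 2], x = 2*w^2 + 3*w - 18 is on the left; area = ∫[-4,2] (-(2*w^2 + 4*w - 16)) dw = 72.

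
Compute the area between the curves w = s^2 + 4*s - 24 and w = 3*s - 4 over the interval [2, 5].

The difference (s^2 + 4*s - 24) - (3*s - 4) = s^2 + s - 20 changes sign at s = 4 inside [2, 5], so split the integral there.
∫[2,4] (s^2 + s - 20) ds = -46/3; the area of that piece is 46/3.
∫[4,5] (s^2 + s - 20) ds = 29/6.
Total area = 46/3 + 29/6 = 121/6.

121/6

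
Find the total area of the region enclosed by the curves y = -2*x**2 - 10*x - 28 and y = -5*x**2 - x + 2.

Set the curves equal: -2*x**2 - 10*x - 28 = -5*x**2 - x + 2, so 3*x**2 - 9*x - 30 = 0, which factors as 3*(x - 5)*(x + 2) = 0. The curves meet at x = -2, 5.
On [-2, 5], y = -5*x**2 - x + 2 is on top; that piece has area ∫[-2,5] (-(3*x**2 - 9*x - 30)) dx = 343/2.

343/2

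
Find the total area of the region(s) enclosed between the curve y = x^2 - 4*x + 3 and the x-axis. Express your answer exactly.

4/3

The curve meets the x-axis where x^2 - 4*x + 3 = 0, i.e. (x - 3)*(x - 1) = 0, at x = 1, 3.
On [1, 3] the curve lies below the axis; ∫[1,3] (x^2 - 4*x + 3) dx = -4/3, giving area 4/3.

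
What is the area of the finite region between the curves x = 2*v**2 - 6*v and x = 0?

Both boundary curves give x as a function of v, so integrate with respect to v. Setting them equal: 2*v**2 - 6*v = 0, i.e. 2*v*(v - 3) = 0, so they meet at v = 0, 3.
For v in [0, 3], x = 2*v**2 - 6*v is on the left; area = ∫[0,3] (-(2*v**2 - 6*v)) dv = 9.

9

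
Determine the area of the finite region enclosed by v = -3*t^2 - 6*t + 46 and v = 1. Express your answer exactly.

256

Set the curves equal: -3*t^2 - 6*t + 46 = 1, so -3*t^2 - 6*t + 45 = 0, which factors as -3*(t - 3)*(t + 5) = 0. The curves meet at t = -5, 3.
On [-5, 3], v = -3*t^2 - 6*t + 46 is on top; that piece has area ∫[-5,3] (-3*t^2 - 6*t + 45) dt = 256.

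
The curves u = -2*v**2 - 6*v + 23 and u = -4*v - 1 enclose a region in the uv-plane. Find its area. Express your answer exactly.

343/3

Both boundary curves give u as a function of v, so integrate with respect to v. Setting them equal: -2*v**2 - 2*v + 24 = 0, i.e. -2*(v - 3)*(v + 4) = 0, so they meet at v = -4, 3.
For v in [-4, 3], u = -2*v**2 - 6*v + 23 is on the right; area = ∫[-4,3] (-2*v**2 - 2*v + 24) dv = 343/3.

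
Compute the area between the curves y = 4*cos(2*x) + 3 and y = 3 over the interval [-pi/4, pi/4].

4

On [-pi/4, pi/4], (4*cos(2*x) + 3) - (3) = 4*cos(2*x) is ≥ 0 throughout, so the area is a single integral of |4*cos(2*x)|.
∫[-pi/4,pi/4] (4*cos(2*x)) dx = 4.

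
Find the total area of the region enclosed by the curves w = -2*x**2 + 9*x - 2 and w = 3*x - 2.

9

Set the curves equal: -2*x**2 + 9*x - 2 = 3*x - 2, so -2*x**2 + 6*x = 0, which factors as -2*x*(x - 3) = 0. The curves meet at x = 0, 3.
On [0, 3], w = -2*x**2 + 9*x - 2 is on top; that piece has area ∫[0,3] (-2*x**2 + 6*x) dx = 9.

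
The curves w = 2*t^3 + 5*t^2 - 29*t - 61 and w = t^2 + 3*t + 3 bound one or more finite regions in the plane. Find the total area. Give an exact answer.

Set the curves equal: 2*t^3 + 5*t^2 - 29*t - 61 = t^2 + 3*t + 3, so 2*t^3 + 4*t^2 - 32*t - 64 = 0, which factors as 2*(t - 4)*(t + 2)*(t + 4) = 0. The curves meet at t = -4, -2, 4.
On [-4, -2], w = 2*t^3 + 5*t^2 - 29*t - 61 is on top; that piece has area ∫[-4,-2] (2*t^3 + 4*t^2 - 32*t - 64) dt = 56/3.
On [-2, 4], w = t^2 + 3*t + 3 is on top; that piece has area ∫[-2,4] (-(2*t^3 + 4*t^2 - 32*t - 64)) dt = 360.
Total enclosed area = 56/3 + 360 = 1136/3.

1136/3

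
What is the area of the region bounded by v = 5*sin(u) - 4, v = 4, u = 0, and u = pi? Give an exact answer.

On [0, pi], (5*sin(u) - 4) - (4) = 5*sin(u) - 8 is ≤ 0 throughout, so the area is a single integral of |5*sin(u) - 8|.
∫[0,pi] (5*sin(u) - 8) du = 10 - 8*pi; the area of that piece is -10 + 8*pi.

-10 + 8*pi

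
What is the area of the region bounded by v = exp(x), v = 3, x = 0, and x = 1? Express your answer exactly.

On [0, 1], (exp(x)) - (3) = exp(x) - 3 is ≤ 0 throughout, so the area is a single integral of |exp(x) - 3|.
∫[0,1] (exp(x) - 3) dx = -4 + exp(1); the area of that piece is 4 - exp(1).

4 - exp(1)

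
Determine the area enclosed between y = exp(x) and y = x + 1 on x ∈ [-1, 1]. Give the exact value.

On [-1, 1], (exp(x)) - (x + 1) = -x + exp(x) - 1 is ≥ 0 throughout, so the area is a single integral of |-x + exp(x) - 1|.
∫[-1,1] (-x + exp(x) - 1) dx = -2 - exp(-1) + exp(1).

-2 - exp(-1) + exp(1)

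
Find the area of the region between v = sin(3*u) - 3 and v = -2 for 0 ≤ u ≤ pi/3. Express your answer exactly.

On [0, pi/3], (sin(3*u) - 3) - (-2) = sin(3*u) - 1 is ≤ 0 throughout, so the area is a single integral of |sin(3*u) - 1|.
∫[0,pi/3] (sin(3*u) - 1) du = 2/3 - pi/3; the area of that piece is -2/3 + pi/3.

-2/3 + pi/3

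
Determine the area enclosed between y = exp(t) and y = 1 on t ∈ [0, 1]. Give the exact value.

-2 + exp(1)

On [0, 1], (exp(t)) - (1) = exp(t) - 1 is ≥ 0 throughout, so the area is a single integral of |exp(t) - 1|.
∫[0,1] (exp(t) - 1) dt = -2 + exp(1).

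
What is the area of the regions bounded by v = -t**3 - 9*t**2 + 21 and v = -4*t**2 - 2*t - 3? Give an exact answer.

Set the curves equal: -t**3 - 9*t**2 + 21 = -4*t**2 - 2*t - 3, so -t**3 - 5*t**2 + 2*t + 24 = 0, which factors as -(t - 2)*(t + 3)*(t + 4) = 0. The curves meet at t = -4, -3, 2.
On [-4, -3], v = -4*t**2 - 2*t - 3 is on top; that piece has area ∫[-4,-3] (-(-t**3 - 5*t**2 + 2*t + 24)) dt = 11/12.
On [-3, 2], v = -t**3 - 9*t**2 + 21 is on top; that piece has area ∫[-3,2] (-t**3 - 5*t**2 + 2*t + 24) dt = 875/12.
Total enclosed area = 11/12 + 875/12 = 443/6.

443/6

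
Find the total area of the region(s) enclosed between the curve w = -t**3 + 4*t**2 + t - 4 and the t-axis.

253/12

The curve meets the t-axis where -t**3 + 4*t**2 + t - 4 = 0, i.e. -(t - 4)*(t - 1)*(t + 1) = 0, at t = -1, 1, 4.
On [-1, 1] the curve lies below the axis; ∫[-1,1] (-t**3 + 4*t**2 + t - 4) dt = -16/3, giving area 16/3.
On [1, 4] the curve lies above the axis; ∫[1,4] (-t**3 + 4*t**2 + t - 4) dt = 63/4, giving area 63/4.
Total area = 16/3 + 63/4 = 253/12.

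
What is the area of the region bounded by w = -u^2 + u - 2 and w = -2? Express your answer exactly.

Set the curves equal: -u^2 + u - 2 = -2, so -u^2 + u = 0, which factors as -u*(u - 1) = 0. The curves meet at u = 0, 1.
On [0, 1], w = -u^2 + u - 2 is on top; that piece has area ∫[0,1] (-u^2 + u) du = 1/6.

1/6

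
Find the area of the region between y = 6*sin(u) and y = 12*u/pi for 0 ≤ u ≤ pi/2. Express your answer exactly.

6 - 3*pi/2

On [0, pi/2], (6*sin(u)) - (12*u/pi) = -12*u/pi + 6*sin(u) is ≥ 0 throughout, so the area is a single integral of |-12*u/pi + 6*sin(u)|.
∫[0,pi/2] (-12*u/pi + 6*sin(u)) du = 6 - 3*pi/2.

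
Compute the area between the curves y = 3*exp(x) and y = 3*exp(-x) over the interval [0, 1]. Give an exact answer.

On [0, 1], (3*exp(x)) - (3*exp(-x)) = 3*exp(x) - 3*exp(-x) is ≥ 0 throughout, so the area is a single integral of |3*exp(x) - 3*exp(-x)|.
∫[0,1] (3*exp(x) - 3*exp(-x)) dx = -6 + 3*exp(-1) + 3*exp(1).

-6 + 3*exp(-1) + 3*exp(1)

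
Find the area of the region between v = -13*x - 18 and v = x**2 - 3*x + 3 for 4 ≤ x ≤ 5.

259/3

On [4, 5], (-13*x - 18) - (x**2 - 3*x + 3) = -x**2 - 10*x - 21 is ≤ 0 throughout, so the area is a single integral of |-x**2 - 10*x - 21|.
∫[4,5] (-x**2 - 10*x - 21) dx = -259/3; the area of that piece is 259/3.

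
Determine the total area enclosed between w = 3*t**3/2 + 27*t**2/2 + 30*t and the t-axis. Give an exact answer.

393/8

The curve meets the t-axis where 3*t**3/2 + 27*t**2/2 + 30*t = 0, i.e. 3*t*(t + 4)*(t + 5)/2 = 0, at t = -5, -4, 0.
On [-5, -4] the curve lies above the axis; ∫[-5,-4] (3*t**3/2 + 27*t**2/2 + 30*t) dt = 9/8, giving area 9/8.
On [-4, 0] the curve lies below the axis; ∫[-4,0] (3*t**3/2 + 27*t**2/2 + 30*t) dt = -48, giving area 48.
Total area = 9/8 + 48 = 393/8.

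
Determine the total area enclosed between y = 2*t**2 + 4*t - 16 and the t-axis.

The curve meets the t-axis where 2*t**2 + 4*t - 16 = 0, i.e. 2*(t - 2)*(t + 4) = 0, at t = -4, 2.
On [-4, 2] the curve lies below the axis; ∫[-4,2] (2*t**2 + 4*t - 16) dt = -72, giving area 72.

72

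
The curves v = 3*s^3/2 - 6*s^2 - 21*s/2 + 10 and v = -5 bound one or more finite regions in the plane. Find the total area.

Set the curves equal: 3*s^3/2 - 6*s^2 - 21*s/2 + 10 = -5, so 3*s^3/2 - 6*s^2 - 21*s/2 + 15 = 0, which factors as 3*(s - 5)*(s - 1)*(s + 2)/2 = 0. The curves meet at s = -2, 1, 5.
On [-2, 1], v = 3*s^3/2 - 6*s^2 - 21*s/2 + 10 is on top; that piece has area ∫[-2,1] (3*s^3/2 - 6*s^2 - 21*s/2 + 15) ds = 297/8.
On [1, 5], v = -5 is on top; that piece has area ∫[1,5] (-(3*s^3/2 - 6*s^2 - 21*s/2 + 15)) ds = 80.
Total enclosed area = 297/8 + 80 = 937/8.

937/8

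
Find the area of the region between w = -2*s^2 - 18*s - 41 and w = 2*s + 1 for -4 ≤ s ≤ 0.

The difference (-2*s^2 - 18*s - 41) - (2*s + 1) = -2*s^2 - 20*s - 42 changes sign at s = -3 inside [-4, 0], so split the integral there.
∫[-4,-3] (-2*s^2 - 20*s - 42) ds = 10/3.
∫[-3,0] (-2*s^2 - 20*s - 42) ds = -54; the area of that piece is 54.
Total area = 10/3 + 54 = 172/3.

172/3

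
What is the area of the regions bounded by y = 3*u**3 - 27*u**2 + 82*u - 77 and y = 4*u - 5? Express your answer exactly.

Set the curves equal: 3*u**3 - 27*u**2 + 82*u - 77 = 4*u - 5, so 3*u**3 - 27*u**2 + 78*u - 72 = 0, which factors as 3*(u - 4)*(u - 3)*(u - 2) = 0. The curves meet at u = 2, 3, 4.
On [2, 3], y = 3*u**3 - 27*u**2 + 82*u - 77 is on top; that piece has area ∫[2,3] (3*u**3 - 27*u**2 + 78*u - 72) du = 3/4.
On [3, 4], y = 4*u - 5 is on top; that piece has area ∫[3,4] (-(3*u**3 - 27*u**2 + 78*u - 72)) du = 3/4.
Total enclosed area = 3/4 + 3/4 = 3/2.

3/2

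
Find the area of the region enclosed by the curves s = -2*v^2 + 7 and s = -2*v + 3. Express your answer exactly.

9

Both boundary curves give s as a function of v, so integrate with respect to v. Setting them equal: -2*v^2 + 2*v + 4 = 0, i.e. -2*(v - 2)*(v + 1) = 0, so they meet at v = -1, 2.
For v in [-1, 2], s = -2*v^2 + 7 is on the right; area = ∫[-1,2] (-2*v^2 + 2*v + 4) dv = 9.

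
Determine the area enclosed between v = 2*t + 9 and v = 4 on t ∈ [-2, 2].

20

On [-2, 2], (2*t + 9) - (4) = 2*t + 5 is ≥ 0 throughout, so the area is a single integral of |2*t + 5|.
∫[-2,2] (2*t + 5) dt = 20.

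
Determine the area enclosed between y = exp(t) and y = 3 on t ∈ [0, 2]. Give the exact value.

The difference (exp(t)) - (3) = exp(t) - 3 changes sign at t = log(3) inside [0, 2], so split the integral there.
∫[0,log(3)] (exp(t) - 3) dt = 2 - log(27); the area of that piece is -2 + log(27).
∫[log(3),2] (exp(t) - 3) dt = -9 + 3*log(3) + exp(2).
Total area = (-2 + log(27)) + (-9 + 3*log(3) + exp(2)) = -11 + 6*log(3) + exp(2).

-11 + 6*log(3) + exp(2)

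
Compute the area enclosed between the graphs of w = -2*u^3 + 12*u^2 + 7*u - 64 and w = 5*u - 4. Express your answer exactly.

407/2

Set the curves equal: -2*u^3 + 12*u^2 + 7*u - 64 = 5*u - 4, so -2*u^3 + 12*u^2 + 2*u - 60 = 0, which factors as -2*(u - 5)*(u - 3)*(u + 2) = 0. The curves meet at u = -2, 3, 5.
On [-2, 3], w = 5*u - 4 is on top; that piece has area ∫[-2,3] (-(-2*u^3 + 12*u^2 + 2*u - 60)) du = 375/2.
On [3, 5], w = -2*u^3 + 12*u^2 + 7*u - 64 is on top; that piece has area ∫[3,5] (-2*u^3 + 12*u^2 + 2*u - 60) du = 16.
Total enclosed area = 375/2 + 16 = 407/2.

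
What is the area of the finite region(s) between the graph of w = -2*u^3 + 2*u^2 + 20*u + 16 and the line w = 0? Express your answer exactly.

The curve meets the u-axis where -2*u^3 + 2*u^2 + 20*u + 16 = 0, i.e. -2*(u - 4)*(u + 1)*(u + 2) = 0, at u = -2, -1, 4.
On [-2, -1] the curve lies below the axis; ∫[-2,-1] (-2*u^3 + 2*u^2 + 20*u + 16) du = -11/6, giving area 11/6.
On [-1, 4] the curve lies above the axis; ∫[-1,4] (-2*u^3 + 2*u^2 + 20*u + 16) du = 875/6, giving area 875/6.
Total area = 11/6 + 875/6 = 443/3.

443/3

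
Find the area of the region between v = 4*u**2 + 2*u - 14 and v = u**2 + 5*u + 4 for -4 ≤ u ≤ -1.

The difference (4*u**2 + 2*u - 14) - (u**2 + 5*u + 4) = 3*u**2 - 3*u - 18 changes sign at u = -2 inside [-4, -1], so split the integral there.
∫[-4,-2] (3*u**2 - 3*u - 18) du = 38.
∫[-2,-1] (3*u**2 - 3*u - 18) du = -13/2; the area of that piece is 13/2.
Total area = 38 + 13/2 = 89/2.

89/2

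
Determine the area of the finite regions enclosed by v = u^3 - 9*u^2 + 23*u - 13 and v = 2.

Set the curves equal: u^3 - 9*u^2 + 23*u - 13 = 2, so u^3 - 9*u^2 + 23*u - 15 = 0, which factors as (u - 5)*(u - 3)*(u - 1) = 0. The curves meet at u = 1, 3, 5.
On [1, 3], v = u^3 - 9*u^2 + 23*u - 13 is on top; that piece has area ∫[1,3] (u^3 - 9*u^2 + 23*u - 15) du = 4.
On [3, 5], v = 2 is on top; that piece has area ∫[3,5] (-(u^3 - 9*u^2 + 23*u - 15)) du = 4.
Total enclosed area = 4 + 4 = 8.

8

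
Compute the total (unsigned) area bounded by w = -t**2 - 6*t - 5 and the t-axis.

32/3

The curve meets the t-axis where -t**2 - 6*t - 5 = 0, i.e. -(t + 1)*(t + 5) = 0, at t = -5, -1.
On [-5, -1] the curve lies above the axis; ∫[-5,-1] (-t**2 - 6*t - 5) dt = 32/3, giving area 32/3.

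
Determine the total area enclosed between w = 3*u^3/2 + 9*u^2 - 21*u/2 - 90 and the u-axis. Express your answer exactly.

The curve meets the u-axis where 3*u^3/2 + 9*u^2 - 21*u/2 - 90 = 0, i.e. 3*(u - 3)*(u + 4)*(u + 5)/2 = 0, at u = -5, -4, 3.
On [-5, -4] the curve lies above the axis; ∫[-5,-4] (3*u^3/2 + 9*u^2 - 21*u/2 - 90) du = 15/8, giving area 15/8.
On [-4, 3] the curve lies below the axis; ∫[-4,3] (3*u^3/2 + 9*u^2 - 21*u/2 - 90) du = -3087/8, giving area 3087/8.
Total area = 15/8 + 3087/8 = 1551/4.

1551/4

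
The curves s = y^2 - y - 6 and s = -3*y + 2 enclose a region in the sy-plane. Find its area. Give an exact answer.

Both boundary curves give s as a function of y, so integrate with respect to y. Setting them equal: y^2 + 2*y - 8 = 0, i.e. (y - 2)*(y + 4) = 0, so they meet at y = -4, 2.
For y in [-4, 2], s = y^2 - y - 6 is on the left; area = ∫[-4,2] (-(y^2 + 2*y - 8)) dy = 36.

36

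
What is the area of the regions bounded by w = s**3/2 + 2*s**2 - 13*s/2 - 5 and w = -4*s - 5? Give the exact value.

Set the curves equal: s**3/2 + 2*s**2 - 13*s/2 - 5 = -4*s - 5, so s**3/2 + 2*s**2 - 5*s/2 = 0, which factors as s*(s - 1)*(s + 5)/2 = 0. The curves meet at s = -5, 0, 1.
On [-5, 0], w = s**3/2 + 2*s**2 - 13*s/2 - 5 is on top; that piece has area ∫[-5,0] (s**3/2 + 2*s**2 - 5*s/2) ds = 875/24.
On [0, 1], w = -4*s - 5 is on top; that piece has area ∫[0,1] (-(s**3/2 + 2*s**2 - 5*s/2)) ds = 11/24.
Total enclosed area = 875/24 + 11/24 = 443/12.

443/12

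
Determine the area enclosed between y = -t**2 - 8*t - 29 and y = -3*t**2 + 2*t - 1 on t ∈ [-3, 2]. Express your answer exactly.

111

The difference (-t**2 - 8*t - 29) - (-3*t**2 + 2*t - 1) = 2*t**2 - 10*t - 28 changes sign at t = -2 inside [-3, 2], so split the integral there.
∫[-3,-2] (2*t**2 - 10*t - 28) dt = 29/3.
∫[-2,2] (2*t**2 - 10*t - 28) dt = -304/3; the area of that piece is 304/3.
Total area = 29/3 + 304/3 = 111.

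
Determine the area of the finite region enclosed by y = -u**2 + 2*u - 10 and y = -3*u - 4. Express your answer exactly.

1/6

Set the curves equal: -u**2 + 2*u - 10 = -3*u - 4, so -u**2 + 5*u - 6 = 0, which factors as -(u - 3)*(u - 2) = 0. The curves meet at u = 2, 3.
On [2, 3], y = -u**2 + 2*u - 10 is on top; that piece has area ∫[2,3] (-u**2 + 5*u - 6) du = 1/6.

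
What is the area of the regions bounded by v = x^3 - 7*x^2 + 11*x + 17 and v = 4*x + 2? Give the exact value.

Set the curves equal: x^3 - 7*x^2 + 11*x + 17 = 4*x + 2, so x^3 - 7*x^2 + 7*x + 15 = 0, which factors as (x - 5)*(x - 3)*(x + 1) = 0. The curves meet at x = -1, 3, 5.
On [-1, 3], v = x^3 - 7*x^2 + 11*x + 17 is on top; that piece has area ∫[-1,3] (x^3 - 7*x^2 + 7*x + 15) dx = 128/3.
On [3, 5], v = 4*x + 2 is on top; that piece has area ∫[3,5] (-(x^3 - 7*x^2 + 7*x + 15)) dx = 20/3.
Total enclosed area = 128/3 + 20/3 = 148/3.

148/3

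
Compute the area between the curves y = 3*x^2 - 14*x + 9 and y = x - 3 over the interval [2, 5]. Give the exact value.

The difference (3*x^2 - 14*x + 9) - (x - 3) = 3*x^2 - 15*x + 12 changes sign at x = 4 inside [2, 5], so split the integral there.
∫[2,4] (3*x^2 - 15*x + 12) dx = -10; the area of that piece is 10.
∫[4,5] (3*x^2 - 15*x + 12) dx = 11/2.
Total area = 10 + 11/2 = 31/2.

31/2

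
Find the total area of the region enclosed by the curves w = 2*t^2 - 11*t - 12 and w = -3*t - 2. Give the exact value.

Set the curves equal: 2*t^2 - 11*t - 12 = -3*t - 2, so 2*t^2 - 8*t - 10 = 0, which factors as 2*(t - 5)*(t + 1) = 0. The curves meet at t = -1, 5.
On [-1, 5], w = -3*t - 2 is on top; that piece has area ∫[-1,5] (-(2*t^2 - 8*t - 10)) dt = 72.

72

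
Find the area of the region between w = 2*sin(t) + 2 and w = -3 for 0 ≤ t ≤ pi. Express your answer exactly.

On [0, pi], (2*sin(t) + 2) - (-3) = 2*sin(t) + 5 is ≥ 0 throughout, so the area is a single integral of |2*sin(t) + 5|.
∫[0,pi] (2*sin(t) + 5) dt = 4 + 5*pi.

4 + 5*pi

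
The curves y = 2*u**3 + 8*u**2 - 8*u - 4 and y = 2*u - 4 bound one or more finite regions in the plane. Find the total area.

443/3

Set the curves equal: 2*u**3 + 8*u**2 - 8*u - 4 = 2*u - 4, so 2*u**3 + 8*u**2 - 10*u = 0, which factors as 2*u*(u - 1)*(u + 5) = 0. The curves meet at u = -5, 0, 1.
On [-5, 0], y = 2*u**3 + 8*u**2 - 8*u - 4 is on top; that piece has area ∫[-5,0] (2*u**3 + 8*u**2 - 10*u) du = 875/6.
On [0, 1], y = 2*u - 4 is on top; that piece has area ∫[0,1] (-(2*u**3 + 8*u**2 - 10*u)) du = 11/6.
Total enclosed area = 875/6 + 11/6 = 443/3.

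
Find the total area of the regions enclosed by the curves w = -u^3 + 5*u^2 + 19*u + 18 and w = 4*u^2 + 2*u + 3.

Set the curves equal: -u^3 + 5*u^2 + 19*u + 18 = 4*u^2 + 2*u + 3, so -u^3 + u^2 + 17*u + 15 = 0, which factors as -(u - 5)*(u + 1)*(u + 3) = 0. The curves meet at u = -3, -1, 5.
On [-3, -1], w = 4*u^2 + 2*u + 3 is on top; that piece has area ∫[-3,-1] (-(-u^3 + u^2 + 17*u + 15)) du = 28/3.
On [-1, 5], w = -u^3 + 5*u^2 + 19*u + 18 is on top; that piece has area ∫[-1,5] (-u^3 + u^2 + 17*u + 15) du = 180.
Total enclosed area = 28/3 + 180 = 568/3.

568/3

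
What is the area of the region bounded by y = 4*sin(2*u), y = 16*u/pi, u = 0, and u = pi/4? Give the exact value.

2 - pi/2

On [0, pi/4], (4*sin(2*u)) - (16*u/pi) = -16*u/pi + 4*sin(2*u) is ≥ 0 throughout, so the area is a single integral of |-16*u/pi + 4*sin(2*u)|.
∫[0,pi/4] (-16*u/pi + 4*sin(2*u)) du = 2 - pi/2.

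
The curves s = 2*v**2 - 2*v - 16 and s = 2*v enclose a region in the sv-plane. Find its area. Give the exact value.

72

Both boundary curves give s as a function of v, so integrate with respect to v. Setting them equal: 2*v**2 - 4*v - 16 = 0, i.e. 2*(v - 4)*(v + 2) = 0, so they meet at v = -2, 4.
For v in [-2, 4], s = 2*v**2 - 2*v - 16 is on the left; area = ∫[-2,4] (-(2*v**2 - 4*v - 16)) dv = 72.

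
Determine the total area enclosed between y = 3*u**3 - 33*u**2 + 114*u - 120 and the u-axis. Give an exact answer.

37/4

The curve meets the u-axis where 3*u**3 - 33*u**2 + 114*u - 120 = 0, i.e. 3*(u - 5)*(u - 4)*(u - 2) = 0, at u = 2, 4, 5.
On [2, 4] the curve lies above the axis; ∫[2,4] (3*u**3 - 33*u**2 + 114*u - 120) du = 8, giving area 8.
On [4, 5] the curve lies below the axis; ∫[4,5] (3*u**3 - 33*u**2 + 114*u - 120) du = -5/4, giving area 5/4.
Total area = 8 + 5/4 = 37/4.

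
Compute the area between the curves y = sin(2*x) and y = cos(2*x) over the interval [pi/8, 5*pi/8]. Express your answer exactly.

On [pi/8, 5*pi/8], (sin(2*x)) - (cos(2*x)) = sin(2*x) - cos(2*x) is ≥ 0 throughout, so the area is a single integral of |sin(2*x) - cos(2*x)|.
∫[pi/8,5*pi/8] (sin(2*x) - cos(2*x)) dx = sqrt(2).

sqrt(2)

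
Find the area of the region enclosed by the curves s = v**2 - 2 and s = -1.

4/3

Both boundary curves give s as a function of v, so integrate with respect to v. Setting them equal: v**2 - 1 = 0, i.e. (v - 1)*(v + 1) = 0, so they meet at v = -1, 1.
For v in [-1, 1], s = v**2 - 2 is on the left; area = ∫[-1,1] (-(v**2 - 1)) dv = 4/3.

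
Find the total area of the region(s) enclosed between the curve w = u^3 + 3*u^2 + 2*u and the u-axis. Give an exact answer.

1/2

The curve meets the u-axis where u^3 + 3*u^2 + 2*u = 0, i.e. u*(u + 1)*(u + 2) = 0, at u = -2, -1, 0.
On [-2, -1] the curve lies above the axis; ∫[-2,-1] (u^3 + 3*u^2 + 2*u) du = 1/4, giving area 1/4.
On [-1, 0] the curve lies below the axis; ∫[-1,0] (u^3 + 3*u^2 + 2*u) du = -1/4, giving area 1/4.
Total area = 1/4 + 1/4 = 1/2.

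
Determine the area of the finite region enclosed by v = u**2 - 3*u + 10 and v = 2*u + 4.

1/6

Set the curves equal: u**2 - 3*u + 10 = 2*u + 4, so u**2 - 5*u + 6 = 0, which factors as (u - 3)*(u - 2) = 0. The curves meet at u = 2, 3.
On [2, 3], v = 2*u + 4 is on top; that piece has area ∫[2,3] (-(u**2 - 5*u + 6)) du = 1/6.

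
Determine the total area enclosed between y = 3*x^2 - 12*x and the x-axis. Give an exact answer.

The curve meets the x-axis where 3*x^2 - 12*x = 0, i.e. 3*x*(x - 4) = 0, at x = 0, 4.
On [0, 4] the curve lies below the axis; ∫[0,4] (3*x^2 - 12*x) dx = -32, giving area 32.

32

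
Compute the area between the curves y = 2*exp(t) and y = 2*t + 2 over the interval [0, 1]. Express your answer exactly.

On [0, 1], (2*exp(t)) - (2*t + 2) = -2*t + 2*exp(t) - 2 is ≥ 0 throughout, so the area is a single integral of |-2*t + 2*exp(t) - 2|.
∫[0,1] (-2*t + 2*exp(t) - 2) dt = -5 + 2*exp(1).

-5 + 2*exp(1)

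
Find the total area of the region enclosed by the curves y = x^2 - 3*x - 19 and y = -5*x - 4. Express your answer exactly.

256/3

Set the curves equal: x^2 - 3*x - 19 = -5*x - 4, so x^2 + 2*x - 15 = 0, which factors as (x - 3)*(x + 5) = 0. The curves meet at x = -5, 3.
On [-5, 3], y = -5*x - 4 is on top; that piece has area ∫[-5,3] (-(x^2 + 2*x - 15)) dx = 256/3.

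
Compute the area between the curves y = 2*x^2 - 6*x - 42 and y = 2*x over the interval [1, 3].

On [1, 3], (2*x^2 - 6*x - 42) - (2*x) = 2*x^2 - 8*x - 42 is ≤ 0 throughout, so the area is a single integral of |2*x^2 - 8*x - 42|.
∫[1,3] (2*x^2 - 8*x - 42) dx = -296/3; the area of that piece is 296/3.

296/3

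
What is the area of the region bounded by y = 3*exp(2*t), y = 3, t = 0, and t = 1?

On [0, 1], (3*exp(2*t)) - (3) = 3*exp(2*t) - 3 is ≥ 0 throughout, so the area is a single integral of |3*exp(2*t) - 3|.
∫[0,1] (3*exp(2*t) - 3) dt = -9/2 + 3*exp(2)/2.

-9/2 + 3*exp(2)/2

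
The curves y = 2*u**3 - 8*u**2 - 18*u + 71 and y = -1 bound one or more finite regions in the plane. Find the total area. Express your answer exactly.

1741/6

Set the curves equal: 2*u**3 - 8*u**2 - 18*u + 71 = -1, so 2*u**3 - 8*u**2 - 18*u + 72 = 0, which factors as 2*(u - 4)*(u - 3)*(u + 3) = 0. The curves meet at u = -3, 3, 4.
On [-3, 3], y = 2*u**3 - 8*u**2 - 18*u + 71 is on top; that piece has area ∫[-3,3] (2*u**3 - 8*u**2 - 18*u + 72) du = 288.
On [3, 4], y = -1 is on top; that piece has area ∫[3,4] (-(2*u**3 - 8*u**2 - 18*u + 72)) du = 13/6.
Total enclosed area = 288 + 13/6 = 1741/6.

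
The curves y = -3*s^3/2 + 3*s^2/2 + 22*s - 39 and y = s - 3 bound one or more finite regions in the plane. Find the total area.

Set the curves equal: -3*s^3/2 + 3*s^2/2 + 22*s - 39 = s - 3, so -3*s^3/2 + 3*s^2/2 + 21*s - 36 = 0, which factors as -3*(s - 3)*(s - 2)*(s + 4)/2 = 0. The curves meet at s = -4, 2, 3.
On [-4, 2], y = s - 3 is on top; that piece has area ∫[-4,2] (-(-3*s^3/2 + 3*s^2/2 + 21*s - 36)) ds = 216.
On [2, 3], y = -3*s^3/2 + 3*s^2/2 + 22*s - 39 is on top; that piece has area ∫[2,3] (-3*s^3/2 + 3*s^2/2 + 21*s - 36) ds = 13/8.
Total enclosed area = 216 + 13/8 = 1741/8.

1741/8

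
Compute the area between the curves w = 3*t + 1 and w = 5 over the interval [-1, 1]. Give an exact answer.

8

On [-1, 1], (3*t + 1) - (5) = 3*t - 4 is ≤ 0 throughout, so the area is a single integral of |3*t - 4|.
∫[-1,1] (3*t - 4) dt = -8; the area of that piece is 8.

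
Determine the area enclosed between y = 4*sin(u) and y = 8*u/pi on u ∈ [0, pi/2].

On [0, pi/2], (4*sin(u)) - (8*u/pi) = -8*u/pi + 4*sin(u) is ≥ 0 throughout, so the area is a single integral of |-8*u/pi + 4*sin(u)|.
∫[0,pi/2] (-8*u/pi + 4*sin(u)) du = 4 - pi.

4 - pi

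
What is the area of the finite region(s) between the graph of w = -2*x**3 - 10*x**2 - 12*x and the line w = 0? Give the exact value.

The curve meets the x-axis where -2*x**3 - 10*x**2 - 12*x = 0, i.e. -2*x*(x + 2)*(x + 3) = 0, at x = -3, -2, 0.
On [-3, -2] the curve lies below the axis; ∫[-3,-2] (-2*x**3 - 10*x**2 - 12*x) dx = -5/6, giving area 5/6.
On [-2, 0] the curve lies above the axis; ∫[-2,0] (-2*x**3 - 10*x**2 - 12*x) dx = 16/3, giving area 16/3.
Total area = 5/6 + 16/3 = 37/6.

37/6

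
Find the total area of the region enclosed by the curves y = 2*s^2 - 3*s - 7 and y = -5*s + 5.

Set the curves equal: 2*s^2 - 3*s - 7 = -5*s + 5, so 2*s^2 + 2*s - 12 = 0, which factors as 2*(s - 2)*(s + 3) = 0. The curves meet at s = -3, 2.
On [-3, 2], y = -5*s + 5 is on top; that piece has area ∫[-3,2] (-(2*s^2 + 2*s - 12)) ds = 125/3.

125/3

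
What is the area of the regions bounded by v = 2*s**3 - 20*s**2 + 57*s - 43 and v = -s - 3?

71/3

Set the curves equal: 2*s**3 - 20*s**2 + 57*s - 43 = -s - 3, so 2*s**3 - 20*s**2 + 58*s - 40 = 0, which factors as 2*(s - 5)*(s - 4)*(s - 1) = 0. The curves meet at s = 1, 4, 5.
On [1, 4], v = 2*s**3 - 20*s**2 + 57*s - 43 is on top; that piece has area ∫[1,4] (2*s**3 - 20*s**2 + 58*s - 40) ds = 45/2.
On [4, 5], v = -s - 3 is on top; that piece has area ∫[4,5] (-(2*s**3 - 20*s**2 + 58*s - 40)) ds = 7/6.
Total enclosed area = 45/2 + 7/6 = 71/3.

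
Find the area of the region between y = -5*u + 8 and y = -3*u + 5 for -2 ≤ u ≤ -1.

6

On [-2, -1], (-5*u + 8) - (-3*u + 5) = -2*u + 3 is ≥ 0 throughout, so the area is a single integral of |-2*u + 3|.
∫[-2,-1] (-2*u + 3) du = 6.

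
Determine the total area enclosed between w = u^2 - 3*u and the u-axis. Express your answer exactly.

9/2

The curve meets the u-axis where u^2 - 3*u = 0, i.e. u*(u - 3) = 0, at u = 0, 3.
On [0, 3] the curve lies below the axis; ∫[0,3] (u^2 - 3*u) du = -9/2, giving area 9/2.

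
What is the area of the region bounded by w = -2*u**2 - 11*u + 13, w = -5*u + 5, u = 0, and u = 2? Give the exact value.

The difference (-2*u**2 - 11*u + 13) - (-5*u + 5) = -2*u**2 - 6*u + 8 changes sign at u = 1 inside [0, 2], so split the integral there.
∫[0,1] (-2*u**2 - 6*u + 8) du = 13/3.
∫[1,2] (-2*u**2 - 6*u + 8) du = -17/3; the area of that piece is 17/3.
Total area = 13/3 + 17/3 = 10.

10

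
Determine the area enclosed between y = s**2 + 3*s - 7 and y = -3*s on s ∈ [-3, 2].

47

The difference (s**2 + 3*s - 7) - (-3*s) = s**2 + 6*s - 7 changes sign at s = 1 inside [-3, 2], so split the integral there.
∫[-3,1] (s**2 + 6*s - 7) ds = -128/3; the area of that piece is 128/3.
∫[1,2] (s**2 + 6*s - 7) ds = 13/3.
Total area = 128/3 + 13/3 = 47.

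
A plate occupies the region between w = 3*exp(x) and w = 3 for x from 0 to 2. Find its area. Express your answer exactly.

-9 + 3*exp(2)

On [0, 2], (3*exp(x)) - (3) = 3*exp(x) - 3 is ≥ 0 throughout, so the area is a single integral of |3*exp(x) - 3|.
∫[0,2] (3*exp(x) - 3) dx = -9 + 3*exp(2).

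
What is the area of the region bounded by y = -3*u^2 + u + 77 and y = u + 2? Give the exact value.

Set the curves equal: -3*u^2 + u + 77 = u + 2, so -3*u^2 + 75 = 0, which factors as -3*(u - 5)*(u + 5) = 0. The curves meet at u = -5, 5.
On [-5, 5], y = -3*u^2 + u + 77 is on top; that piece has area ∫[-5,5] (-3*u^2 + 75) du = 500.

500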